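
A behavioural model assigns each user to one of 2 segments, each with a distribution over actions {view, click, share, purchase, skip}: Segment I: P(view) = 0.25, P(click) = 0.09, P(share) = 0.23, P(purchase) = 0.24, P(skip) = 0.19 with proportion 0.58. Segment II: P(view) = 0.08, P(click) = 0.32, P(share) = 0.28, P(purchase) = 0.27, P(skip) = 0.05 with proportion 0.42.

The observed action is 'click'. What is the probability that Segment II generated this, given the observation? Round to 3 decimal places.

0.720

By Bayes' theorem, P(k | x) = π_k f_k(x) / Σ_j π_j f_j(x).
Categorical probabilities:
  f_I = P(click | comp) = 0.09
  f_II = P(click | comp) = 0.32
Prior × likelihood for each component:
  π_I·f_I = 0.58 × 0.09 = 0.0522
  π_II·f_II = 0.42 × 0.32 = 0.1344
Sum: 0.0522 + 0.1344 = 0.1866
P(Segment II | data) ≈ 0.720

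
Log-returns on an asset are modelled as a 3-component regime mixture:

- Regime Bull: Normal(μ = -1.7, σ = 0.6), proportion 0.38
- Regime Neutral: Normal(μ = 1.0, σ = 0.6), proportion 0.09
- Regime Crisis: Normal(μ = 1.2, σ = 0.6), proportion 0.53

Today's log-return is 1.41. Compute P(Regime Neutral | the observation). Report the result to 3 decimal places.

P(component k | x) = w_k·f_k(x) / marginal(x), where marginal(x) = Σ_j w_j·f_j(x).
Evaluate each component's likelihood at the observed value:
  p_Bull = 9.74262e-07
  p_Neutral = 0.526457
  p_Crisis = 0.625401
Multiply by the mixture weights:
  w_Bull·p_Bull = 0.38 × 9.74262e-07 = 3.7022e-07
  w_Neutral·p_Neutral = 0.09 × 0.526457 = 0.0473812
  w_Crisis·p_Crisis = 0.53 × 0.625401 = 0.331462
Sum: 3.7022e-07 + 0.0473812 + 0.331462 = 0.378844
P(Regime Neutral | 1.41) = 0.0473812 / 0.378844 ≈ 0.125

0.125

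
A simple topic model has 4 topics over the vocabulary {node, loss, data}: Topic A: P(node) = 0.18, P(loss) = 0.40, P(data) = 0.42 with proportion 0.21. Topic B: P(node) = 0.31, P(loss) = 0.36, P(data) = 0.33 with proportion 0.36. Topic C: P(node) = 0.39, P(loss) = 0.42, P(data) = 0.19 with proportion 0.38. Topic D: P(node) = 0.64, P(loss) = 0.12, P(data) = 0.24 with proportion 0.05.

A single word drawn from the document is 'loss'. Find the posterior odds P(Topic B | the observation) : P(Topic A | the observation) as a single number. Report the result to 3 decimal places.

1.543

The posterior odds equal the prior odds times the likelihood ratio: (P(Z=i)/P(Z=j))·(f_i(x)/f_j(x)).
Component likelihoods at x = 'loss':
  p_A = 0.4
  p_B = 0.36
  p_C = 0.42
  p_D = 0.12
Posterior odds = (P(Z=B)·p_B) / (P(Z=A)·p_A) = (0.36·0.36) / (0.21·0.4) = 0.1296 / 0.084 ≈ 1.543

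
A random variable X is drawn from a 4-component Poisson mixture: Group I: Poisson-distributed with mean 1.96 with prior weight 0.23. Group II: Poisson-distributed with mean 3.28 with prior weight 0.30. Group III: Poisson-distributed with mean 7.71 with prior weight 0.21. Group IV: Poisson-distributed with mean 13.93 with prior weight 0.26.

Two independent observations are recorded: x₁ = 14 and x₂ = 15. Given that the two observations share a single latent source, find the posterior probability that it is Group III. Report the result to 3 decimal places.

0.007

By Bayes' theorem, P(k | x) = w_k f_k(x) / Σ_j w_j f_j(x).
Since both observations come from the same component, the likelihood for component k is f_k(x₁)·f_k(x₂).
  L_I = [1.99508e-08] × [2.6069e-09] = 5.20096e-17
  L_II = [7.20012e-06] × [1.57443e-06] = 1.1336e-11
  L_III = [0.0134878] × [0.00693275] = 9.35079e-05
  L_IV = [0.105971] × [0.0984113] = 0.0104287
Unnormalised posteriors:
  w_I·L_I = 0.23 × 5.20096e-17 = 1.19622e-17
  w_II·L_II = 0.30 × 1.1336e-11 = 3.40081e-12
  w_III·L_III = 0.21 × 9.35079e-05 = 1.96366e-05
  w_IV·L_IV = 0.26 × 0.0104287 = 0.00271146
Evidence: 1.19622e-17 + 3.40081e-12 + 1.96366e-05 + 0.00271146 = 0.0027311
So the posterior for Group III is 1.96366e-05 / 0.0027311 ≈ 0.007.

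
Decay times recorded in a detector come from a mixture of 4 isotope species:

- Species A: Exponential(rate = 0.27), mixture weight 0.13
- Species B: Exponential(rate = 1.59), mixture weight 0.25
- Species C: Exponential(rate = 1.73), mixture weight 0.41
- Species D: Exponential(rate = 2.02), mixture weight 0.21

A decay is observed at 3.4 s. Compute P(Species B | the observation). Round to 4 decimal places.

By Bayes' theorem, P(k | x) = π_k f_k(x) / Σ_j π_j f_j(x).
Component likelihoods at x = 3.4 s:
  L_A = 0.107816
  L_B = 0.0071384
  L_C = 0.00482532
  L_D = 0.00210192
Prior × likelihood for each component:
  π_A·L_A = 0.13 × 0.107816 = 0.014016
  π_B·L_B = 0.25 × 0.0071384 = 0.0017846
  π_C·L_C = 0.41 × 0.00482532 = 0.00197838
  π_D·L_D = 0.21 × 0.00210192 = 0.000441404
Marginal: 0.014016 + 0.0017846 + 0.00197838 + 0.000441404 = 0.0182204
So the posterior for Species B is 0.0017846 / 0.0182204 ≈ 0.0979.

0.0979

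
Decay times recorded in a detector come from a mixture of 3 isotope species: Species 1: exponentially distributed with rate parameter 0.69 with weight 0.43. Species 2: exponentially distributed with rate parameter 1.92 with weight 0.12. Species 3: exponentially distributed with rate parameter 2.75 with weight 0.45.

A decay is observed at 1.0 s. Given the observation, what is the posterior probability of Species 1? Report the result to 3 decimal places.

0.569

Posterior ∝ prior × likelihood, so P(k | x) ∝ π_k f_k(x); normalise over all components.
Component likelihoods at x = 1.0 s:
  L_1 = 0.69·e^(−0.69·1.0) = 0.69·e^(−0.6900) = 0.346087
  L_2 = 1.92·e^(−1.92·1.0) = 1.92·e^(−1.9200) = 0.281485
  L_3 = 2.75·e^(−2.75·1.0) = 2.75·e^(−2.7500) = 0.175802
Multiply by the mixture weights:
  π_1·L_1 = 0.43 × 0.346087 = 0.148818
  π_2·L_2 = 0.12 × 0.281485 = 0.0337782
  π_3·L_3 = 0.45 × 0.175802 = 0.0791107
Marginal: 0.148818 + 0.0337782 + 0.0791107 = 0.261707
So the posterior for Species 1 is 0.148818 / 0.261707 ≈ 0.569.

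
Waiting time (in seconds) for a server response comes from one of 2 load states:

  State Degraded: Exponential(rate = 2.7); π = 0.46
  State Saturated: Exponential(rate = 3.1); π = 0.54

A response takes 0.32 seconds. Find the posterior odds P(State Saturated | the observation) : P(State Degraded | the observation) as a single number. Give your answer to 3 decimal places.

1.186

Only the two components matter; the odds are (π_i f_i(x)) / (π_j f_j(x)).
Exponential densities:
  f_Degraded = 2.7·e^(−2.7·0.32) = 2.7·e^(−0.8640) = 1.13798
  f_Saturated = 3.1·e^(−3.1·0.32) = 3.1·e^(−0.9920) = 1.14959
Posterior odds = (π_Saturated·f_Saturated) / (π_Degraded·f_Degraded) = (0.54·1.14959) / (0.46·1.13798) = 0.620777 / 0.523469 ≈ 1.186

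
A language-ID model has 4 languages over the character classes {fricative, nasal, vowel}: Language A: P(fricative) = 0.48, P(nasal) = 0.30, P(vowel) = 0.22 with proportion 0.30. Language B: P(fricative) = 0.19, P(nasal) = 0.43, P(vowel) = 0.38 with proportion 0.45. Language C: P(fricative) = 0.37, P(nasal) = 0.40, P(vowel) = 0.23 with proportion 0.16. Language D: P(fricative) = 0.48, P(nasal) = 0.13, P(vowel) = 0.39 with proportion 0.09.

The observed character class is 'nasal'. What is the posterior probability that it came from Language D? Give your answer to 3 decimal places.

0.033

By Bayes' theorem, P(k | x) = π_k f_k(x) / Σ_j π_j f_j(x).
Component likelihoods at x = 'nasal':
  p_A = 0.3
  p_B = 0.43
  p_C = 0.4
  p_D = 0.13
Prior × likelihood for each component:
  π_A·p_A = 0.30 × 0.3 = 0.09
  π_B·p_B = 0.45 × 0.43 = 0.1935
  π_C·p_C = 0.16 × 0.4 = 0.064
  π_D·p_D = 0.09 × 0.13 = 0.0117
Denominator: 0.09 + 0.1935 + 0.064 + 0.0117 = 0.3592
Responsibility of Language D: 0.0117 / 0.3592 ≈ 0.033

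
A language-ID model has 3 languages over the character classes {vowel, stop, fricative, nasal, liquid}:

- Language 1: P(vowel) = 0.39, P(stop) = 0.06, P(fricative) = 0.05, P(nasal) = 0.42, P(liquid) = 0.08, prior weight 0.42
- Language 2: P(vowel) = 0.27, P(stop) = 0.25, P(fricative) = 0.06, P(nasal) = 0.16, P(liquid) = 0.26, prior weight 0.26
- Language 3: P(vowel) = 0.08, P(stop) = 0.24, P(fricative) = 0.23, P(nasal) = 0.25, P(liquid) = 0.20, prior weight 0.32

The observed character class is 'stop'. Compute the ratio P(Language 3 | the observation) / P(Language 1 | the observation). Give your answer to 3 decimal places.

Since P(k|x) ∝ π_k f_k(x), the posterior odds are π_i f_i(x) / (π_j f_j(x)).
Component likelihoods at x = 'stop':
  p_1 = P(stop | comp) = 0.06
  p_2 = P(stop | comp) = 0.25
  p_3 = P(stop | comp) = 0.24
Posterior odds = (π_3·p_3) / (π_1·p_1) = (0.32·0.24) / (0.42·0.06) = 0.0768 / 0.0252 ≈ 3.048

3.048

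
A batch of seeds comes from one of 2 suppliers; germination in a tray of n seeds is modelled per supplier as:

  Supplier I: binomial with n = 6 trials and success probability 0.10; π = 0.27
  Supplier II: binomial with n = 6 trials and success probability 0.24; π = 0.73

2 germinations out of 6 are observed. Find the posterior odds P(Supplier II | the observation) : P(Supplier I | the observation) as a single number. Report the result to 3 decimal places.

7.919

The posterior odds equal the prior odds times the likelihood ratio: (w_i/w_j)·(f_i(x)/f_j(x)).
Evaluate each component's likelihood at the observed value:
  p_I = 0.098415
  p_II = 0.288249
Posterior odds = (w_II·p_II) / (w_I·p_I) = (0.73·0.288249) / (0.27·0.098415) = 0.210422 / 0.0265721 ≈ 7.919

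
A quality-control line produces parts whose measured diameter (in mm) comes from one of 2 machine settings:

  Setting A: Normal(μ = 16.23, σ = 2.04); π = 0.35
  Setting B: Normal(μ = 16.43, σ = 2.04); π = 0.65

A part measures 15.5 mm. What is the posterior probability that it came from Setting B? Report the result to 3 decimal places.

By Bayes' theorem, P(k | x) = w_k f_k(x) / Σ_j w_j f_j(x).
Evaluate each component's likelihood at the observed value:
  f_A = 0.183431
  f_B = 0.176259
Unnormalised posteriors:
  w_A·f_A = 0.35 × 0.183431 = 0.064201
  w_B·f_B = 0.65 × 0.176259 = 0.114568
Evidence: 0.064201 + 0.114568 = 0.178769
So the posterior for Setting B is 0.114568 / 0.178769 ≈ 0.641.

0.641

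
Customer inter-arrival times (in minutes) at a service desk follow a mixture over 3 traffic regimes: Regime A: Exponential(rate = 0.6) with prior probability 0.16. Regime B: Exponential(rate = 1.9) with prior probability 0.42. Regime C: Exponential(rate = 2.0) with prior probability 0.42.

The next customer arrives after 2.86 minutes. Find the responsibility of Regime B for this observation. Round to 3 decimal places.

Apply Bayes' rule: the posterior for each component is proportional to its prior times its likelihood at x.
Evaluate each component's likelihood at the observed value:
  p_A = 0.6·e^(−0.6·2.86) = 0.6·e^(−1.7160) = 0.10787
  p_B = 1.9·e^(−1.9·2.86) = 1.9·e^(−5.4340) = 0.00829464
  p_C = 2.0·e^(−2.0·2.86) = 2.0·e^(−5.7200) = 0.00655942
Unnormalised posteriors:
  w_A·p_A = 0.16 × 0.10787 = 0.0172592
  w_B·p_B = 0.42 × 0.00829464 = 0.00348375
  w_C·p_C = 0.42 × 0.00655942 = 0.00275496
Normaliser: 0.0172592 + 0.00348375 + 0.00275496 = 0.023498
P(Regime B | data) = 0.00348375 / 0.023498 ≈ 0.148

0.148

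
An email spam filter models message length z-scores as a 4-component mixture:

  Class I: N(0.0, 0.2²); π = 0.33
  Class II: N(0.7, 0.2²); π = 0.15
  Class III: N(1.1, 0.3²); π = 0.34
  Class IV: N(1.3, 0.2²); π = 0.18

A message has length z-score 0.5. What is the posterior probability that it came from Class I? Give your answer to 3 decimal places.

0.106

By Bayes' theorem, P(k | x) = π_k f_k(x) / Σ_j π_j f_j(x).
Component likelihoods at x = 0.5:
  p_I = 0.0876415
  p_II = 1.20985
  p_III = 0.17997
  p_IV = 0.000669151
Prior × likelihood for each component:
  π_I·p_I = 0.33 × 0.0876415 = 0.0289217
  π_II·p_II = 0.15 × 1.20985 = 0.181478
  π_III·p_III = 0.34 × 0.17997 = 0.0611898
  π_IV·p_IV = 0.18 × 0.000669151 = 0.000120447
Normaliser: 0.0289217 + 0.181478 + 0.0611898 + 0.000120447 = 0.27171
Responsibility of Class I: 0.0289217 / 0.27171 ≈ 0.106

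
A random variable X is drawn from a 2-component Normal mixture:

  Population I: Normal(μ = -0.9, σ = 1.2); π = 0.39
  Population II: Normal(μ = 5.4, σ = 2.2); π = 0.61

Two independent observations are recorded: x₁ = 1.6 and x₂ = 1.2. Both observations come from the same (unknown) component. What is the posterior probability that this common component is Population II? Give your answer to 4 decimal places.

P(component k | x) = π_k·f_k(x) / marginal(x), where marginal(x) = Σ_j π_j·f_j(x).
Since both observations come from the same component, the likelihood for component k is f_k(x₁)·f_k(x₂).
  L_I = [(1/(1.2·√(2π)))·exp(−(1.6−-0.9)²/(2·1.2²)) = 0.332452·exp(-2.17014) = 0.0379533] × [0.0718978] = 0.00272876
  L_II = [(1/(2.2·√(2π)))·exp(−(1.6−5.4)²/(2·2.2²)) = 0.181337·exp(-1.49174) = 0.0407976] × [0.0293134] = 0.00119592
Prior × likelihood for each component:
  π_I·L_I = 0.39 × 0.00272876 = 0.00106422
  π_II·L_II = 0.61 × 0.00119592 = 0.00072951
Evidence: 0.00106422 + 0.00072951 = 0.00179373
P(Population II | x₁, x₂) ≈ 0.4067

0.4067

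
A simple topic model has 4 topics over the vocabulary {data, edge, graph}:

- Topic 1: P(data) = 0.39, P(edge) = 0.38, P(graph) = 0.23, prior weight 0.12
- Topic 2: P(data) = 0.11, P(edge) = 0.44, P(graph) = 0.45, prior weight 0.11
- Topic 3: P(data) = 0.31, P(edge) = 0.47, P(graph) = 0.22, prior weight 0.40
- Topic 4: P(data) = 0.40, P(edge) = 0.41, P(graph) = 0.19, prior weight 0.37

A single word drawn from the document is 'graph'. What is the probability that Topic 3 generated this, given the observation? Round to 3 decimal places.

P(component k | x) = π_k·f_k(x) / marginal(x), where marginal(x) = Σ_j π_j·f_j(x).
Component likelihoods at x = 'graph':
  f_1 = 0.23
  f_2 = 0.45
  f_3 = 0.22
  f_4 = 0.19
Multiply by the mixture weights:
  π_1·f_1 = 0.12 × 0.23 = 0.0276
  π_2·f_2 = 0.11 × 0.45 = 0.0495
  π_3·f_3 = 0.40 × 0.22 = 0.088
  π_4·f_4 = 0.37 × 0.19 = 0.0703
Marginal: 0.0276 + 0.0495 + 0.088 + 0.0703 = 0.2354
So the posterior for Topic 3 is 0.088 / 0.2354 ≈ 0.374.

0.374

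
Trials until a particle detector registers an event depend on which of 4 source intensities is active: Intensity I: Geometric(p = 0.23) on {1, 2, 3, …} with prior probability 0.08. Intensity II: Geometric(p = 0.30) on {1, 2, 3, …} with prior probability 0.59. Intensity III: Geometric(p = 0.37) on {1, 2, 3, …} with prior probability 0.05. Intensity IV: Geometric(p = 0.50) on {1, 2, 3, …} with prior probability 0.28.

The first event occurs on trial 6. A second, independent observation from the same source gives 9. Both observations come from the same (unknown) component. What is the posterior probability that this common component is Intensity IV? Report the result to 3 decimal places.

0.013

P(component k | x) = π_k·f_k(x) / marginal(x), where marginal(x) = Σ_j π_j·f_j(x).
Since both observations come from the same component, the likelihood for component k is f_k(x₁)·f_k(x₂).
  p_I = [0.062256] × [0.0284219] = 0.00176944
  p_II = [0.050421] × [0.0172944] = 0.000872001
  p_III = [0.0367202] × [0.00918176] = 0.000337156
  p_IV = [0.015625] × [0.00195312] = 3.05176e-05
Multiply by the mixture weights:
  π_I·p_I = 0.08 × 0.00176944 = 0.000141555
  π_II·p_II = 0.59 × 0.000872001 = 0.000514481
  π_III·p_III = 0.05 × 0.000337156 = 1.68578e-05
  π_IV·p_IV = 0.28 × 3.05176e-05 = 8.54492e-06
Marginal: 0.000141555 + 0.000514481 + 1.68578e-05 + 8.54492e-06 = 0.000681438
So the posterior for Intensity IV is 8.54492e-06 / 0.000681438 ≈ 0.013.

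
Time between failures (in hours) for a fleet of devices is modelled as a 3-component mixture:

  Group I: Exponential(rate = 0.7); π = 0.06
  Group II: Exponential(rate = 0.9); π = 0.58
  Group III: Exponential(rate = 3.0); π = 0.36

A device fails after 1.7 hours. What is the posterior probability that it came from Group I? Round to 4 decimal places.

The responsibility of component k is π_k f_k(x) divided by Σ_j π_j f_j(x).
Component likelihoods at x = 1.7 hours:
  L_I = 0.212955
  L_II = 0.194882
  L_III = 0.0182902
Prior × likelihood for each component:
  π_I·L_I = 0.06 × 0.212955 = 0.0127773
  π_II·L_II = 0.58 × 0.194882 = 0.113032
  π_III·L_III = 0.36 × 0.0182902 = 0.00658449
Marginal: 0.0127773 + 0.113032 + 0.00658449 = 0.132393
P(Group I | x) ≈ 0.0965

0.0965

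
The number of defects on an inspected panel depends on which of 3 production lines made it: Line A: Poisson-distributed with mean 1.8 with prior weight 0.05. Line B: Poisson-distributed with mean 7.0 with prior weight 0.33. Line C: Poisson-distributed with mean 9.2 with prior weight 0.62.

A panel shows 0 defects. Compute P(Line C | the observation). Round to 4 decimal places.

P(component k | x) = π_k·f_k(x) / marginal(x), where marginal(x) = Σ_j π_j·f_j(x).
Component likelihoods at x = 0 defects:
  f_A = 0.165299
  f_B = 0.000911882
  f_C = 0.000101039
Prior × likelihood for each component:
  π_A·f_A = 0.05 × 0.165299 = 0.00826494
  π_B·f_B = 0.33 × 0.000911882 = 0.000300921
  π_C·f_C = 0.62 × 0.000101039 = 6.26444e-05
Evidence: 0.00826494 + 0.000300921 + 6.26444e-05 = 0.00862851
So the posterior for Line C is 6.26444e-05 / 0.00862851 ≈ 0.0073.

0.0073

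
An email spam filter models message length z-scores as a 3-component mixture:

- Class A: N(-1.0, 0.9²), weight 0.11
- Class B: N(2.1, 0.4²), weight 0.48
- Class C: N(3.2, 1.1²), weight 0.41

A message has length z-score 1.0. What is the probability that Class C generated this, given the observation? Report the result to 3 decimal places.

P(component k | x) = π_k·f_k(x) / marginal(x), where marginal(x) = Σ_j π_j·f_j(x).
Evaluate each component's likelihood at the observed value:
  L_A = (1/(0.9·√(2π)))·exp(−(1.0−-1.0)²/(2·0.9²)) = 0.443269·exp(-2.46914) = 0.0375263
  L_B = (1/(0.4·√(2π)))·exp(−(1.0−2.1)²/(2·0.4²)) = 0.997356·exp(-3.78125) = 0.0227339
  L_C = (1/(1.1·√(2π)))·exp(−(1.0−3.2)²/(2·1.1²)) = 0.362675·exp(-2.00000) = 0.0490827
Unnormalised posteriors:
  π_A·L_A = 0.11 × 0.0375263 = 0.00412789
  π_B·L_B = 0.48 × 0.0227339 = 0.0109123
  π_C·L_C = 0.41 × 0.0490827 = 0.0201239
Evidence: 0.00412789 + 0.0109123 + 0.0201239 = 0.0351641
Responsibility of Class C: 0.0201239 / 0.0351641 ≈ 0.572

0.572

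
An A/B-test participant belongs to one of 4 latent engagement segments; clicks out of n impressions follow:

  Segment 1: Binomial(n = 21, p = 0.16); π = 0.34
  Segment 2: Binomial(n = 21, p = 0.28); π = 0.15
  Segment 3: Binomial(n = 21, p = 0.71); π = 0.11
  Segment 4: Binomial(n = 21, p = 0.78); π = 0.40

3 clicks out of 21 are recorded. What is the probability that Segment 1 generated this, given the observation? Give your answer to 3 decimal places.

Apply Bayes' rule: the posterior for each component is proportional to its prior times its likelihood at x.
Binomial probabilities:
  L_1 = C(21,3)·0.16^3·0.84^18 = 1330·0.004096·0.0433538 = 0.236178
  L_2 = C(21,3)·0.28^3·0.72^18 = 1330·0.021952·0.00270386 = 0.0789425
  L_3 = C(21,3)·0.71^3·0.29^18 = 1330·0.357911·2.10457e-10 = 1.00182e-07
  L_4 = C(21,3)·0.78^3·0.22^18 = 1330·0.474552·1.4575e-12 = 9.19907e-10
Weight by the priors:
  P(Z=1)·L_1 = 0.34 × 0.236178 = 0.0803004
  P(Z=2)·L_2 = 0.15 × 0.0789425 = 0.0118414
  P(Z=3)·L_3 = 0.11 × 1.00182e-07 = 1.102e-08
  P(Z=4)·L_4 = 0.40 × 9.19907e-10 = 3.67963e-10
Denominator: 0.0803004 + 0.0118414 + 1.102e-08 + 3.67963e-10 = 0.0921418
P(Segment 1 | 3 clicks out of 21) ≈ 0.871

0.871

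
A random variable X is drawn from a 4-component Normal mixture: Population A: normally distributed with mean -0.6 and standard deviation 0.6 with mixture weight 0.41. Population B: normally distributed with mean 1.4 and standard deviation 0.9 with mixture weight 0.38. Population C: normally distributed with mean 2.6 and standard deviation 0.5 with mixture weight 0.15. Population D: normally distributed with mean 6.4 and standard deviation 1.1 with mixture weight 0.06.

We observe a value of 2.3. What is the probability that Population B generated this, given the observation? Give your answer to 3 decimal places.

By Bayes' theorem, P(k | x) = π_k f_k(x) / Σ_j π_j f_j(x).
Evaluate each component's likelihood at the observed value:
  L_A = (1/(0.6·√(2π)))·exp(−(2.3−-0.6)²/(2·0.6²)) = 0.664904·exp(-11.68056) = 5.62287e-06
  L_B = (1/(0.9·√(2π)))·exp(−(2.3−1.4)²/(2·0.9²)) = 0.443269·exp(-0.50000) = 0.268856
  L_C = (1/(0.5·√(2π)))·exp(−(2.3−2.6)²/(2·0.5²)) = 0.797885·exp(-0.18000) = 0.666449
  L_D = (1/(1.1·√(2π)))·exp(−(2.3−6.4)²/(2·1.1²)) = 0.362675·exp(-6.94628) = 0.000348968
Prior × likelihood for each component:
  π_A·L_A = 0.41 × 5.62287e-06 = 2.30538e-06
  π_B·L_B = 0.38 × 0.268856 = 0.102165
  π_C·L_C = 0.15 × 0.666449 = 0.0999674
  π_D·L_D = 0.06 × 0.000348968 = 2.09381e-05
Denominator: 2.30538e-06 + 0.102165 + 0.0999674 + 2.09381e-05 = 0.202156
Responsibility of Population B: 0.102165 / 0.202156 ≈ 0.505

0.505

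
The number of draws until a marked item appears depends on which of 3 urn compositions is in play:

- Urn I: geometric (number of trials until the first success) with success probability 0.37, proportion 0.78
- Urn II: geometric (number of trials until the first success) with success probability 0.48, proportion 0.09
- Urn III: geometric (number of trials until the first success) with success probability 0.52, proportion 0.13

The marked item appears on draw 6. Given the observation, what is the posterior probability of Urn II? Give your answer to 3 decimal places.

0.051

Apply Bayes' rule: the posterior for each component is proportional to its prior times its likelihood at x.
Evaluate each component's likelihood at the observed value:
  L_I = 0.0367202
  L_II = 0.0182498
  L_III = 0.0132498
Multiply by the mixture weights:
  w_I·L_I = 0.78 × 0.0367202 = 0.0286417
  w_II·L_II = 0.09 × 0.0182498 = 0.00164248
  w_III·L_III = 0.13 × 0.0132498 = 0.00172247
Evidence: 0.0286417 + 0.00164248 + 0.00172247 = 0.0320067
So the posterior for Urn II is 0.00164248 / 0.0320067 ≈ 0.051.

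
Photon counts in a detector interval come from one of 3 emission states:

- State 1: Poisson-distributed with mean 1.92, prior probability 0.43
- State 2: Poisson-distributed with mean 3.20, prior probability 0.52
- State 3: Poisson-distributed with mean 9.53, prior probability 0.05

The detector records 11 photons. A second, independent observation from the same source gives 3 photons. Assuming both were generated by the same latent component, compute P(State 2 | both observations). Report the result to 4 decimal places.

Apply Bayes' rule: the posterior for each component is proportional to its prior times its likelihood at x.
Since both observations come from the same component, the likelihood for component k is f_k(x₁)·f_k(x₂).
  p_1 = [e^(−1.92)·1.92^11/11! = 4.80079e-06] × [0.172945] = 8.3027e-07
  p_2 = [e^(−3.20)·3.20^11/11! = 0.000367919] × [0.222616] = 8.19046e-05
  p_3 = [e^(−9.53)·9.53^11/11! = 0.107162] × [0.0104785] = 0.0011229
Prior × likelihood for each component:
  w_1·p_1 = 0.43 × 8.3027e-07 = 3.57016e-07
  w_2·p_2 = 0.52 × 8.19046e-05 = 4.25904e-05
  w_3·p_3 = 0.05 × 0.0011229 = 5.6145e-05
Marginal: 3.57016e-07 + 4.25904e-05 + 5.6145e-05 = 9.90923e-05
Responsibility of State 2: 4.25904e-05 / 9.90923e-05 ≈ 0.4298

0.4298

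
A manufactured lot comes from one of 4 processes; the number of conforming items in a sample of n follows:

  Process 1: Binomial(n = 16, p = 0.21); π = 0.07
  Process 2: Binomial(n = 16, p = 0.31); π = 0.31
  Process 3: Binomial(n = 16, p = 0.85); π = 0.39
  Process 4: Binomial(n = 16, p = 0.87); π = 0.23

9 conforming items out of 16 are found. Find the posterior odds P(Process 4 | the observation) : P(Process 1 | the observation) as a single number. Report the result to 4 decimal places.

3.8596

Posterior odds = (w_i f_i(x)) / (w_j f_j(x)); the normalising sum cancels.
Component likelihoods at x = 9 conforming items out of 16:
  L_1 = C(16,9)·0.21^9·0.79^7 = 11440·7.9428e-07·0.192039 = 0.00174498
  L_2 = C(16,9)·0.31^9·0.69^7 = 11440·2.64396e-05·0.0744635 = 0.0225229
  L_3 = C(16,9)·0.85^9·0.15^7 = 11440·0.231617·1.70859e-06 = 0.00452726
  L_4 = C(16,9)·0.87^9·0.13^7 = 11440·0.285544·6.27485e-07 = 0.00204976
Posterior odds = (w_4·L_4) / (w_1·L_1) = (0.23·0.00204976) / (0.07·0.00174498) = 0.000471445 / 0.000122148 ≈ 3.8596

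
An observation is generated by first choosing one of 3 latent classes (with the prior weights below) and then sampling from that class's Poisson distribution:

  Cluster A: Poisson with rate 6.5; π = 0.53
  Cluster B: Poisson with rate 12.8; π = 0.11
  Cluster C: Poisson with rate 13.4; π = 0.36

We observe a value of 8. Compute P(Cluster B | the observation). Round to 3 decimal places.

By Bayes' theorem, P(k | x) = w_k f_k(x) / Σ_j w_j f_j(x).
Component likelihoods at x = 8:
  f_A = e^(−6.5)·6.5^8/8! = 0.118815
  f_B = e^(−12.8)·12.8^8/8! = 0.0493389
  f_C = e^(−13.4)·13.4^8/8! = 0.0390636
Weight by the priors:
  w_A·f_A = 0.53 × 0.118815 = 0.0629721
  w_B·f_B = 0.11 × 0.0493389 = 0.00542728
  w_C·f_C = 0.36 × 0.0390636 = 0.0140629
Denominator: 0.0629721 + 0.00542728 + 0.0140629 = 0.0824622
Responsibility of Cluster B: 0.00542728 / 0.0824622 ≈ 0.066

0.066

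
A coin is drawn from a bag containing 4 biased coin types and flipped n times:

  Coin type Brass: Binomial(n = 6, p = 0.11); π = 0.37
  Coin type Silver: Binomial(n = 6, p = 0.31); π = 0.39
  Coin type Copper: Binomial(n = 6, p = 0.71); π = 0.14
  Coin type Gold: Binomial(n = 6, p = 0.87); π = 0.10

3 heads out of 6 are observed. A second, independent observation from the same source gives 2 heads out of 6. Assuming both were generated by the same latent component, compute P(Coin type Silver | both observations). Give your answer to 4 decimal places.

0.9221

The responsibility of component k is P(Z=k) f_k(x) divided by Σ_j P(Z=j) f_j(x).
Since both observations come from the same component, the likelihood for component k is f_k(x₁)·f_k(x₂).
  L_Brass = [C(6,3)·0.11^3·0.89^3 = 20·0.001331·0.704969 = 0.0187663] × [0.113877] = 0.00213705
  L_Silver = [C(6,3)·0.31^3·0.69^3 = 20·0.029791·0.328509 = 0.195732] × [0.326747] = 0.0639548
  L_Copper = [C(6,3)·0.71^3·0.29^3 = 20·0.357911·0.024389 = 0.174582] × [0.0534811] = 0.00933682
  L_Gold = [C(6,3)·0.87^3·0.13^3 = 20·0.658503·0.002197 = 0.0289346] × [0.00324267] = 9.38255e-05
Multiply by the mixture weights:
  P(Z=Brass)·L_Brass = 0.37 × 0.00213705 = 0.000790709
  P(Z=Silver)·L_Silver = 0.39 × 0.0639548 = 0.0249424
  P(Z=Copper)·L_Copper = 0.14 × 0.00933682 = 0.00130715
  P(Z=Gold)·L_Gold = 0.10 × 9.38255e-05 = 9.38255e-06
Sum: 0.000790709 + 0.0249424 + 0.00130715 + 9.38255e-06 = 0.0270496
So the posterior for Coin type Silver is 0.0249424 / 0.0270496 ≈ 0.9221.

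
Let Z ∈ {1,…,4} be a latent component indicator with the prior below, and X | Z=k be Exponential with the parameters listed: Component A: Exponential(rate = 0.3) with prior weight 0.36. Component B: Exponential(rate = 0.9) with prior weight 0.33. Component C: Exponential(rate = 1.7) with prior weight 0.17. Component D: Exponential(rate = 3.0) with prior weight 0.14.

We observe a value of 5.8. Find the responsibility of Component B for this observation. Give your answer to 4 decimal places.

Apply Bayes' rule: the posterior for each component is proportional to its prior times its likelihood at x.
Evaluate each component's likelihood at the observed value:
  p_A = 0.0526561
  p_B = 0.0048666
  p_C = 8.8778e-05
  p_D = 8.32525e-08
Prior × likelihood for each component:
  P(Z=A)·p_A = 0.36 × 0.0526561 = 0.0189562
  P(Z=B)·p_B = 0.33 × 0.0048666 = 0.00160598
  P(Z=C)·p_C = 0.17 × 8.8778e-05 = 1.50923e-05
  P(Z=D)·p_D = 0.14 × 8.32525e-08 = 1.16553e-08
Normaliser: 0.0189562 + 0.00160598 + 1.50923e-05 + 1.16553e-08 = 0.0205773
P(Component B | data) = 0.00160598 / 0.0205773 ≈ 0.0780

0.0780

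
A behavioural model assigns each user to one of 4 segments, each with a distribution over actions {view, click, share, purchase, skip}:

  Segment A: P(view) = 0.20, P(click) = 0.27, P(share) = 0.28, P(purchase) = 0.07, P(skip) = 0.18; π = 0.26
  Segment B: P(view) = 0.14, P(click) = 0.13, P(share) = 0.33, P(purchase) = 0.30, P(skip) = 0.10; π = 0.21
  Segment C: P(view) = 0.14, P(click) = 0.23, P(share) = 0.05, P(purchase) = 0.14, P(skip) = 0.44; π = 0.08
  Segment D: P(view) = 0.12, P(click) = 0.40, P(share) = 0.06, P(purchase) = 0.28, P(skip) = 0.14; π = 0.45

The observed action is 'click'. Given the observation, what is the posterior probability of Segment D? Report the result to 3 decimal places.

The responsibility of component k is π_k f_k(x) divided by Σ_j π_j f_j(x).
Component likelihoods at x = 'click':
  p_A = P(click | comp) = 0.27
  p_B = P(click | comp) = 0.13
  p_C = P(click | comp) = 0.23
  p_D = P(click | comp) = 0.40
Unnormalised posteriors:
  π_A·p_A = 0.26 × 0.27 = 0.0702
  π_B·p_B = 0.21 × 0.13 = 0.0273
  π_C·p_C = 0.08 × 0.23 = 0.0184
  π_D·p_D = 0.45 × 0.4 = 0.18
Denominator: 0.0702 + 0.0273 + 0.0184 + 0.18 = 0.2959
P(Segment D | 'click') = 0.18 / 0.2959 ≈ 0.608

0.608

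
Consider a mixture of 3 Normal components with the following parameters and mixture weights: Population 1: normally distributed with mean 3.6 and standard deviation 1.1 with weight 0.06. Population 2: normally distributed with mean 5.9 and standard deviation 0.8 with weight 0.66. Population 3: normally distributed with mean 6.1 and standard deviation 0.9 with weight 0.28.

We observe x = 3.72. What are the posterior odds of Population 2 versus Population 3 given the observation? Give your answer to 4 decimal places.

Posterior odds = (π_i f_i(x)) / (π_j f_j(x)); the normalising sum cancels.
Component likelihoods at x = 3.72:
  f_1 = 0.360523
  f_2 = 0.0121721
  f_3 = 0.0134319
Odds = (0.66/0.28) × (0.0121721/0.0134319) = 2.35714 × 0.906208 ≈ 2.1361

2.1361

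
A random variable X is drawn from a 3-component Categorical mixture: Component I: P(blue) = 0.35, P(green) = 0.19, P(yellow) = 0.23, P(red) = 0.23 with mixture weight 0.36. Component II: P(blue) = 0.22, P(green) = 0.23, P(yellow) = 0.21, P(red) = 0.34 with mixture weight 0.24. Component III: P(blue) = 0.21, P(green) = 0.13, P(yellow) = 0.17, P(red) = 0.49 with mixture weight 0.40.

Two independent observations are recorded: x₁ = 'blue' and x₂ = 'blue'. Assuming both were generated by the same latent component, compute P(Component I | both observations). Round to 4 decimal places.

0.6012

Posterior ∝ prior × likelihood, so P(k | x) ∝ π_k f_k(x); normalise over all components.
Since both observations come from the same component, the likelihood for component k is f_k(x₁)·f_k(x₂).
  p_I = [P(blue | comp) = 0.35] × [0.35] = 0.1225
  p_II = [P(blue | comp) = 0.22] × [0.22] = 0.0484
  p_III = [P(blue | comp) = 0.21] × [0.21] = 0.0441
Unnormalised posteriors:
  π_I·p_I = 0.36 × 0.1225 = 0.0441
  π_II·p_II = 0.24 × 0.0484 = 0.011616
  π_III·p_III = 0.40 × 0.0441 = 0.01764
Sum: 0.0441 + 0.011616 + 0.01764 = 0.073356
P(Component I | x) = 0.0441 / 0.073356 ≈ 0.6012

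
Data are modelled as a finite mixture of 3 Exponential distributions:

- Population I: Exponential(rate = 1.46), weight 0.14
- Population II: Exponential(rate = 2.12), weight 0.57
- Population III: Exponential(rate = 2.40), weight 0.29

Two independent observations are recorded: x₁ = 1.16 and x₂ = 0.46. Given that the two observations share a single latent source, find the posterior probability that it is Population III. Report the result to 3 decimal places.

0.236

Posterior ∝ prior × likelihood, so P(k | x) ∝ π_k f_k(x); normalise over all components.
Since both observations come from the same component, the likelihood for component k is f_k(x₁)·f_k(x₂).
  p_I = [1.46·e^(−1.46·1.16) = 1.46·e^(−1.6936) = 0.26843] × [0.7459] = 0.200222
  p_II = [2.12·e^(−2.12·1.16) = 2.12·e^(−2.4592) = 0.181267] × [0.799488] = 0.144921
  p_III = [2.40·e^(−2.40·1.16) = 2.40·e^(−2.7840) = 0.148298] × [0.795701] = 0.118001
Prior × likelihood for each component:
  π_I·p_I = 0.14 × 0.200222 = 0.0280311
  π_II·p_II = 0.57 × 0.144921 = 0.0826049
  π_III·p_III = 0.29 × 0.118001 = 0.0342203
Sum: 0.0280311 + 0.0826049 + 0.0342203 = 0.144856
So the posterior for Population III is 0.0342203 / 0.144856 ≈ 0.236.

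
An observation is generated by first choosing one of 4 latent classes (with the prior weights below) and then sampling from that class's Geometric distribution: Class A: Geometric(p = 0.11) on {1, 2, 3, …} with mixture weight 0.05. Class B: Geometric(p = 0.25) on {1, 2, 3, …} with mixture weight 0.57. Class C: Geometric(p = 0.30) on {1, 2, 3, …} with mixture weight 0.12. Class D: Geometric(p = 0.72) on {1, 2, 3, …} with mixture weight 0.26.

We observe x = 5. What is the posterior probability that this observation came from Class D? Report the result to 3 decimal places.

Apply Bayes' rule: the posterior for each component is proportional to its prior times its likelihood at x.
Geometric probabilities:
  f_A = 0.11·(1−0.11)^4 = 0.11·0.627422 = 0.0690165
  f_B = 0.25·(1−0.25)^4 = 0.25·0.316406 = 0.0791016
  f_C = 0.30·(1−0.30)^4 = 0.30·0.2401 = 0.07203
  f_D = 0.72·(1−0.72)^4 = 0.72·0.00614656 = 0.00442552
Prior × likelihood for each component:
  P(Z=A)·f_A = 0.05 × 0.0690165 = 0.00345082
  P(Z=B)·f_B = 0.57 × 0.0791016 = 0.0450879
  P(Z=C)·f_C = 0.12 × 0.07203 = 0.0086436
  P(Z=D)·f_D = 0.26 × 0.00442552 = 0.00115064
Evidence: 0.00345082 + 0.0450879 + 0.0086436 + 0.00115064 = 0.0583329
P(Class D | the observation) ≈ 0.020

0.020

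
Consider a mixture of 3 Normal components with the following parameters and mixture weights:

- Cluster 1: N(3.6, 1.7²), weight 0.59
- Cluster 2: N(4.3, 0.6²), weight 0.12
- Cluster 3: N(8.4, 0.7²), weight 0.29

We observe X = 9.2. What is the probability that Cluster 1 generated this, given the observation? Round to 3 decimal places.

P(component k | x) = P(Z=k)·f_k(x) / marginal(x), where marginal(x) = Σ_j P(Z=j)·f_j(x).
Component likelihoods at x = 9.2:
  p_1 = (1/(1.7·√(2π)))·exp(−(9.2−3.6)²/(2·1.7²)) = 0.234672·exp(-5.42561) = 0.00103312
  p_2 = (1/(0.6·√(2π)))·exp(−(9.2−4.3)²/(2·0.6²)) = 0.664904·exp(-33.34722) = 2.18899e-15
  p_3 = (1/(0.7·√(2π)))·exp(−(9.2−8.4)²/(2·0.7²)) = 0.569918·exp(-0.65306) = 0.296614
Multiply by the mixture weights:
  P(Z=1)·p_1 = 0.59 × 0.00103312 = 0.000609541
  P(Z=2)·p_2 = 0.12 × 2.18899e-15 = 2.62679e-16
  P(Z=3)·p_3 = 0.29 × 0.296614 = 0.086018
Denominator: 0.000609541 + 2.62679e-16 + 0.086018 = 0.0866275
Responsibility of Cluster 1: 0.000609541 / 0.0866275 ≈ 0.007

0.007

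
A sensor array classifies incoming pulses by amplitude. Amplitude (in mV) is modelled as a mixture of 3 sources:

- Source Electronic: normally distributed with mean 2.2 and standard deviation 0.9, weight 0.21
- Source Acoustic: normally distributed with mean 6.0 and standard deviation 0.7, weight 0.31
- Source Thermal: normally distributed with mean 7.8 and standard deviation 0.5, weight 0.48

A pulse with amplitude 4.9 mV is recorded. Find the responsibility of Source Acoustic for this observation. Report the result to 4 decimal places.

Apply Bayes' rule: the posterior for each component is proportional to its prior times its likelihood at x.
Normal densities:
  p_Electronic = (1/(0.9·√(2π)))·exp(−(4.9−2.2)²/(2·0.9²)) = 0.443269·exp(-4.50000) = 0.00492428
  p_Acoustic = (1/(0.7·√(2π)))·exp(−(4.9−6.0)²/(2·0.7²)) = 0.569918·exp(-1.23469) = 0.165803
  p_Thermal = (1/(0.5·√(2π)))·exp(−(4.9−7.8)²/(2·0.5²)) = 0.797885·exp(-16.82000) = 3.95464e-08
Weight by the priors:
  w_Electronic·p_Electronic = 0.21 × 0.00492428 = 0.0010341
  w_Acoustic·p_Acoustic = 0.31 × 0.165803 = 0.0513988
  w_Thermal·p_Thermal = 0.48 × 3.95464e-08 = 1.89823e-08
Sum: 0.0010341 + 0.0513988 + 1.89823e-08 = 0.0524329
P(Source Acoustic | the observation) ≈ 0.9803

0.9803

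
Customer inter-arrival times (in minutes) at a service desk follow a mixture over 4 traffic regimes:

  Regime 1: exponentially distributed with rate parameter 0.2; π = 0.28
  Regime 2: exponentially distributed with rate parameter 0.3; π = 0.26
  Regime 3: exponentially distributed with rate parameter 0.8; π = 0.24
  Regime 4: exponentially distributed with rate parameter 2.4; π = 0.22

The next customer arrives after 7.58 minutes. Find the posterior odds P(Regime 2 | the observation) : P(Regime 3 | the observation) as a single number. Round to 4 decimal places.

17.9792

Only the two components matter; the odds are (π_i f_i(x)) / (π_j f_j(x)).
Component likelihoods at x = 7.58 minutes:
  f_1 = 0.2·e^(−0.2·7.58) = 0.2·e^(−1.5160) = 0.0439177
  f_2 = 0.3·e^(−0.3·7.58) = 0.3·e^(−2.2740) = 0.0308699
  f_3 = 0.8·e^(−0.8·7.58) = 0.8·e^(−6.0640) = 0.00186007
  f_4 = 2.4·e^(−2.4·7.58) = 2.4·e^(−18.1920) = 3.01666e-08
Posterior odds = (π_2·f_2) / (π_3·f_3) = (0.26·0.0308699) / (0.24·0.00186007) = 0.00802618 / 0.000446416 ≈ 17.9792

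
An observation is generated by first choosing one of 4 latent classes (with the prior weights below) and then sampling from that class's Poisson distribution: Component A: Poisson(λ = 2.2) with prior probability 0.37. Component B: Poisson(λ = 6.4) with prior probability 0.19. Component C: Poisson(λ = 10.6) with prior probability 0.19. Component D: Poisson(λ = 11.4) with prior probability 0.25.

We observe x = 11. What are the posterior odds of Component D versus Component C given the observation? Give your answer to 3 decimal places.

Posterior odds = (π_i f_i(x)) / (π_j f_j(x)); the normalising sum cancels.
Component likelihoods at x = 11:
  f_A = e^(−2.2)·2.2^11/11! = 1.62198e-05
  f_B = e^(−6.4)·6.4^11/11! = 0.0307142
  f_C = e^(−10.6)·10.6^11/11! = 0.118492
  f_D = e^(−11.4)·11.4^11/11! = 0.118533
0.0296333 / 0.0225134 ≈ 1.316

1.316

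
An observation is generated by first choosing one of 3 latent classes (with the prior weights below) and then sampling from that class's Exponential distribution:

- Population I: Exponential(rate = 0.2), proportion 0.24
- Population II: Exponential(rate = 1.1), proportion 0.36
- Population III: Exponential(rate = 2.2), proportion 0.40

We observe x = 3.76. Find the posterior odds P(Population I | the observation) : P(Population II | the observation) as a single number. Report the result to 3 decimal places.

Since P(k|x) ∝ w_k f_k(x), the posterior odds are w_i f_i(x) / (w_j f_j(x)).
Component likelihoods at x = 3.76:
  L_I = 0.0942846
  L_II = 0.0175853
  L_III = 0.000562262
0.0226283 / 0.00633072 ≈ 3.574

3.574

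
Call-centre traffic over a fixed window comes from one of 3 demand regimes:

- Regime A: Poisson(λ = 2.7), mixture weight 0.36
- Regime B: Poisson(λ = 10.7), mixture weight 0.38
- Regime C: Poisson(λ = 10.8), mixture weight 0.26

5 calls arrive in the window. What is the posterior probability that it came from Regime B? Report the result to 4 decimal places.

0.2204

By Bayes' theorem, P(k | x) = w_k f_k(x) / Σ_j w_j f_j(x).
Poisson probabilities:
  f_A = e^(−2.7)·2.7^5/5! = 0.0803605
  f_B = e^(−10.7)·10.7^5/5! = 0.0263504
  f_C = e^(−10.8)·10.8^5/5! = 0.024978
Weight by the priors:
  w_A·f_A = 0.36 × 0.0803605 = 0.0289298
  w_B·f_B = 0.38 × 0.0263504 = 0.0100131
  w_C·f_C = 0.26 × 0.024978 = 0.00649427
Sum: 0.0289298 + 0.0100131 + 0.00649427 = 0.0454372
So the posterior for Regime B is 0.0100131 / 0.0454372 ≈ 0.2204.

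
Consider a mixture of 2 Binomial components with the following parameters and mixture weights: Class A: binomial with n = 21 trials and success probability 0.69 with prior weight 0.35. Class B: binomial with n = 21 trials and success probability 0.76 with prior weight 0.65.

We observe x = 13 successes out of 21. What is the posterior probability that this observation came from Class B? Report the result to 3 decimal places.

0.457

Posterior ∝ prior × likelihood, so P(k | x) ∝ π_k f_k(x); normalise over all components.
Binomial probabilities:
  p_A = C(21,13)·0.69^13·0.31^8 = 203490·0.00803597·8.52891e-05 = 0.139468
  p_B = C(21,13)·0.76^13·0.24^8 = 203490·0.0282213·1.10075e-05 = 0.0632135
Unnormalised posteriors:
  π_A·p_A = 0.35 × 0.139468 = 0.0488138
  π_B·p_B = 0.65 × 0.0632135 = 0.0410888
Sum: 0.0488138 + 0.0410888 = 0.0899026
Responsibility of Class B: 0.0410888 / 0.0899026 ≈ 0.457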